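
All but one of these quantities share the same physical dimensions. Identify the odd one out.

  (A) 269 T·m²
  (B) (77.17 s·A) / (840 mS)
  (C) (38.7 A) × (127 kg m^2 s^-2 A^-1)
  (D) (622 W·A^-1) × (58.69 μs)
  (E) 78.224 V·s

(C)

Work out the base dimensions of each:
  (A) T·m² = Wb·m⁻²·m² = kg·m²·s⁻²·A⁻¹
  (B) [s·A] / [kg⁻¹·m⁻²·s³·A²] = kg·m²·s⁻²·A⁻¹
  (C) [A] · [kg·m²·s⁻²·A⁻¹] = kg·m²·s⁻²
  (D) [kg·m²·s⁻³·A⁻¹] · [s] = kg·m²·s⁻²·A⁻¹
  (E) V·s = J·C⁻¹·s = kg·m²·s⁻²·A⁻¹
All reduce to kg·m²·s⁻²·A⁻¹ except (C), which is kg·m²·s⁻².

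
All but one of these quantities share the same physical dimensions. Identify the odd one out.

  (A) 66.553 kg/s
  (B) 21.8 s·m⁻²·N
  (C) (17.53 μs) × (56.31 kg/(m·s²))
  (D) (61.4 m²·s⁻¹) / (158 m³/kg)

(A)

Dimensions:
  (A) kg·s⁻¹
  (B) N·s·m⁻² = kg·m·s⁻²·s·m⁻² = kg·m⁻¹·s⁻¹
  (C) [s] · [kg·m⁻¹·s⁻²] = kg·m⁻¹·s⁻¹
  (D) [m²·s⁻¹] / [kg⁻¹·m³] = kg·m⁻¹·s⁻¹
All reduce to kg·m⁻¹·s⁻¹ except (A), which is kg·s⁻¹.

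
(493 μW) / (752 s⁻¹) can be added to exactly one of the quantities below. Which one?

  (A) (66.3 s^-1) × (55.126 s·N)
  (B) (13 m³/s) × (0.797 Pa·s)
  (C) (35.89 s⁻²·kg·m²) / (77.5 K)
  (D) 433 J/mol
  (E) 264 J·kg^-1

(B)

Reference: [kg·m²·s⁻³] / [s⁻¹] = kg·m²·s⁻².
Each option:
  (A) [s⁻¹] · [kg·m·s⁻¹] = kg·m·s⁻²
  (B) [m³·s⁻¹] · [kg·m⁻¹·s⁻¹] = kg·m²·s⁻²  ← same
  (C) [kg·m²·s⁻²] / [K] = kg·m²·s⁻²·K⁻¹
  (D) J·mol⁻¹ = N·m·mol⁻¹ = kg·m²·s⁻²·mol⁻¹
  (E) J·kg⁻¹ = N·m·kg⁻¹ = m²·s⁻²
Only (B) matches kg·m²·s⁻².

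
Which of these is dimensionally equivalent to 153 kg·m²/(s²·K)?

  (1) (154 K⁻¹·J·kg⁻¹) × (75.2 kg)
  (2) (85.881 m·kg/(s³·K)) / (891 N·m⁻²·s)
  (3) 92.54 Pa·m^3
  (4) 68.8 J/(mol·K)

(1)

Reference: kg·m²·s⁻²·K⁻¹.
Each option:
  (1) [m²·s⁻²·K⁻¹] · [kg] = kg·m²·s⁻²·K⁻¹  ← same
  (2) [kg·m·s⁻³·K⁻¹] / [kg·m⁻¹·s⁻¹] = m²·s⁻²·K⁻¹
  (3) Pa·m³ = N·m⁻²·m³ = kg·m²·s⁻²
  (4) J·mol⁻¹·K⁻¹ = N·m·mol⁻¹·K⁻¹ = kg·m²·s⁻²·K⁻¹·mol⁻¹
Only (1) matches kg·m²·s⁻²·K⁻¹.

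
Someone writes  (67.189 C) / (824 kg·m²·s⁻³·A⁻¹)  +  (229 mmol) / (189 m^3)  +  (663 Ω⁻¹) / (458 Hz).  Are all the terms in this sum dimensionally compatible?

No

Dimensions:
  (67.189 C) / (824 kg·m²·s⁻³·A⁻¹):  [s·A] / [kg·m²·s⁻³·A⁻¹] = kg⁻¹·m⁻²·s⁴·A²
  (229 mmol) / (189 m^3):  [mol] / [m³] = m⁻³·mol
  (663 Ω⁻¹) / (458 Hz):  [kg⁻¹·m⁻²·s³·A²] / [s⁻¹] = kg⁻¹·m⁻²·s⁴·A²
The terms do not share a single dimension (kg⁻¹·m⁻²·s⁴·A² vs m⁻³·mol).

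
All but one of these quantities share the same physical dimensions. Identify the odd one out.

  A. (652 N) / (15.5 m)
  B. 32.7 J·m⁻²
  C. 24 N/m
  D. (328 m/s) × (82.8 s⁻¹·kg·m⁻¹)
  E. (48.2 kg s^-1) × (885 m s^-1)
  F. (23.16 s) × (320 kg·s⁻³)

Reduce each to base SI dimensions:
  A. [kg·m·s⁻²] / [m] = kg·s⁻²
  B. J·m⁻² = N·m·m⁻² = kg·s⁻²
  C. N·m⁻¹ = kg·m·s⁻²·m⁻¹ = kg·s⁻²
  D. [m·s⁻¹] · [kg·m⁻¹·s⁻¹] = kg·s⁻²
  E. [kg·s⁻¹] · [m·s⁻¹] = kg·m·s⁻²
  F. [s] · [kg·s⁻³] = kg·s⁻²
All reduce to kg·s⁻² except E., which is kg·m·s⁻².

E.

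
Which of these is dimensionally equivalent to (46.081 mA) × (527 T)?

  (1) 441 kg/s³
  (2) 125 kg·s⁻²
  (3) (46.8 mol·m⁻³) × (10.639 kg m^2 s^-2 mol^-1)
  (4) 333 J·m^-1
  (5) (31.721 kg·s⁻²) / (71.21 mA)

Reference: [A] · [kg·s⁻²·A⁻¹] = kg·s⁻².
Each option:
  (1) kg·s⁻³
  (2) kg·s⁻²  ← same
  (3) [m⁻³·mol] · [kg·m²·s⁻²·mol⁻¹] = kg·m⁻¹·s⁻²
  (4) J·m⁻¹ = N·m·m⁻¹ = kg·m·s⁻²
  (5) [kg·s⁻²] / [A] = kg·s⁻²·A⁻¹
Only (2) matches kg·s⁻².

(2)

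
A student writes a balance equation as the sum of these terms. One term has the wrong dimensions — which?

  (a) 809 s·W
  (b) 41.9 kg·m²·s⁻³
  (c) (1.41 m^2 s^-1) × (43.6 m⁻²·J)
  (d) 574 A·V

In SI base units:
  (a) W·s = J·s⁻¹·s = kg·m²·s⁻²
  (b) kg·m²·s⁻³
  (c) [m²·s⁻¹] · [kg·s⁻²] = kg·m²·s⁻³
  (d) V·A = J·C⁻¹·A = kg·m²·s⁻³
All reduce to kg·m²·s⁻³ except (a), which is kg·m²·s⁻².

(a)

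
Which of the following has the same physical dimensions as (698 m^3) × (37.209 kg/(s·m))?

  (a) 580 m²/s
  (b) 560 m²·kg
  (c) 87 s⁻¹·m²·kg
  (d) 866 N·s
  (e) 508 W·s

Reference: [m³] · [kg·m⁻¹·s⁻¹] = kg·m²·s⁻¹.
Each option:
  (a) m²·s⁻¹
  (b) kg·m²
  (c) kg·m²·s⁻¹  ← same
  (d) N·s = kg·m·s⁻²·s = kg·m·s⁻¹
  (e) W·s = J·s⁻¹·s = kg·m²·s⁻²
Only (c) matches kg·m²·s⁻¹.

(c)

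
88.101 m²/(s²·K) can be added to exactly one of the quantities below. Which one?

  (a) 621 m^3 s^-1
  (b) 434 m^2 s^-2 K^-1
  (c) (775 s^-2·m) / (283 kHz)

Reference: m²·s⁻²·K⁻¹.
Each option:
  (a) m³·s⁻¹
  (b) m²·s⁻²·K⁻¹  ← same
  (c) [m·s⁻²] / [s⁻¹] = m·s⁻¹
Only (b) matches m²·s⁻²·K⁻¹.

(b)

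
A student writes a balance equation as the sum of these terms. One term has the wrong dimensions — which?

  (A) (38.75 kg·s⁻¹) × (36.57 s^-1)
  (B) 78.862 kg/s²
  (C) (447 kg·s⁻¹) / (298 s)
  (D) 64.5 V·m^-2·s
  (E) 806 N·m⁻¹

(D)

In SI base units:
  (A) [kg·s⁻¹] · [s⁻¹] = kg·s⁻²
  (B) kg·s⁻²
  (C) [kg·s⁻¹] / [s] = kg·s⁻²
  (D) V·s·m⁻² = J·C⁻¹·s·m⁻² = kg·s⁻²·A⁻¹
  (E) N·m⁻¹ = kg·m·s⁻²·m⁻¹ = kg·s⁻²
All reduce to kg·s⁻² except (D), which is kg·s⁻²·A⁻¹.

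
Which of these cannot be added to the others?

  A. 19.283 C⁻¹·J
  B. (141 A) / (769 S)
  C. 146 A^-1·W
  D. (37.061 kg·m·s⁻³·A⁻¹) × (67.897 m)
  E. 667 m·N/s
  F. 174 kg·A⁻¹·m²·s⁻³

E.

Expand each in SI base units:
  A. J·C⁻¹ = N·m·(s·A)⁻¹ = kg·m²·s⁻³·A⁻¹
  B. [A] / [kg⁻¹·m⁻²·s³·A²] = kg·m²·s⁻³·A⁻¹
  C. W·A⁻¹ = J·s⁻¹·A⁻¹ = kg·m²·s⁻³·A⁻¹
  D. [kg·m·s⁻³·A⁻¹] · [m] = kg·m²·s⁻³·A⁻¹
  E. N·m·s⁻¹ = kg·m·s⁻²·m·s⁻¹ = kg·m²·s⁻³
  F. kg·m²·s⁻³·A⁻¹
All reduce to kg·m²·s⁻³·A⁻¹ except E., which is kg·m²·s⁻³.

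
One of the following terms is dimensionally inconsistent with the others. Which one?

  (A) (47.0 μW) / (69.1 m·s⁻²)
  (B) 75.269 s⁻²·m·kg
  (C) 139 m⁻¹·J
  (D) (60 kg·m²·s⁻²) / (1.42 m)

Work out the base dimensions of each:
  (A) [kg·m²·s⁻³] / [m·s⁻²] = kg·m·s⁻¹
  (B) kg·m·s⁻²
  (C) J·m⁻¹ = N·m·m⁻¹ = kg·m·s⁻²
  (D) [kg·m²·s⁻²] / [m] = kg·m·s⁻²
All reduce to kg·m·s⁻² except (A), which is kg·m·s⁻¹.

(A)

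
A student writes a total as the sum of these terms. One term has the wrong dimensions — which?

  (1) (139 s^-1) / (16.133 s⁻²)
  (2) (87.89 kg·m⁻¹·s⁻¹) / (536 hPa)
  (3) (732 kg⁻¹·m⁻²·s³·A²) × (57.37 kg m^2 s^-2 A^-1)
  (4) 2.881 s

Expand each in SI base units:
  (1) [s⁻¹] / [s⁻²] = s
  (2) [kg·m⁻¹·s⁻¹] / [kg·m⁻¹·s⁻²] = s
  (3) [kg⁻¹·m⁻²·s³·A²] · [kg·m²·s⁻²·A⁻¹] = s·A
  (4) s
All reduce to s except (3), which is s·A.

(3)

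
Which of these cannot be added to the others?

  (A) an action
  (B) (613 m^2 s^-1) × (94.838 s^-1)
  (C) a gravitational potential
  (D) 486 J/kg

Dimensions:
  (A) [action] = kg·m²·s⁻¹
  (B) [m²·s⁻¹] · [s⁻¹] = m²·s⁻²
  (C) [gravitational potential] = m²·s⁻²
  (D) J·kg⁻¹ = N·m·kg⁻¹ = m²·s⁻²
All reduce to m²·s⁻² except (A), which is kg·m²·s⁻¹.

(A)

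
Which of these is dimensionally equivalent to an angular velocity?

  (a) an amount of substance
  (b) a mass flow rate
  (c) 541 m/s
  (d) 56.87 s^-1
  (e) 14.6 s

Reference: [angular velocity] = s⁻¹.
Each option:
  (a) [amount of substance] = mol
  (b) [mass flow rate] = kg·s⁻¹
  (c) m·s⁻¹
  (d) s⁻¹  ← same
  (e) s
Only (d) matches s⁻¹.

(d)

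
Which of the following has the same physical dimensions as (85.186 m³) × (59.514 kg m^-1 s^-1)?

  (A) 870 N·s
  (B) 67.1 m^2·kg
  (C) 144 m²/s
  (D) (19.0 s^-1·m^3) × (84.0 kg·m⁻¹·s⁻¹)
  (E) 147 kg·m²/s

(E)

Reference: [m³] · [kg·m⁻¹·s⁻¹] = kg·m²·s⁻¹.
Each option:
  (A) N·s = kg·m·s⁻²·s = kg·m·s⁻¹
  (B) kg·m²
  (C) m²·s⁻¹
  (D) [m³·s⁻¹] · [kg·m⁻¹·s⁻¹] = kg·m²·s⁻²
  (E) kg·m²·s⁻¹  ← same
Only (E) matches kg·m²·s⁻¹.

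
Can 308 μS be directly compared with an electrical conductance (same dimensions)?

Work out the base dimensions of each:
  308 μS:  S = Ω⁻¹ = kg⁻¹·m⁻²·s³·A²
  an electrical conductance:  [electrical conductance] = kg⁻¹·m⁻²·s³·A²
Both are kg⁻¹·m⁻²·s³·A², so they have the same dimensions and can be added.

Yes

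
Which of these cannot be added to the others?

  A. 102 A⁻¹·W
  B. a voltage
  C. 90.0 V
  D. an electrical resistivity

Work out the base dimensions of each:
  A. W·A⁻¹ = J·s⁻¹·A⁻¹ = kg·m²·s⁻³·A⁻¹
  B. [voltage] = kg·m²·s⁻³·A⁻¹
  C. V = J·C⁻¹ = kg·m²·s⁻³·A⁻¹
  D. [electrical resistivity] = kg·m³·s⁻³·A⁻²
All reduce to kg·m²·s⁻³·A⁻¹ except D., which is kg·m³·s⁻³·A⁻².

D.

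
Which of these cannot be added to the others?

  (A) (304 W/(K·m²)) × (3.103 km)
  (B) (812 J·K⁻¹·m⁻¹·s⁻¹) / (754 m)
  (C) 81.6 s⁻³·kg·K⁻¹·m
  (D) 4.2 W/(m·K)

(B)

Dimensions:
  (A) [kg·s⁻³·K⁻¹] · [m] = kg·m·s⁻³·K⁻¹
  (B) [kg·m·s⁻³·K⁻¹] / [m] = kg·s⁻³·K⁻¹
  (C) kg·m·s⁻³·K⁻¹
  (D) W·m⁻¹·K⁻¹ = J·s⁻¹·m⁻¹·K⁻¹ = kg·m·s⁻³·K⁻¹
All reduce to kg·m·s⁻³·K⁻¹ except (B), which is kg·s⁻³·K⁻¹.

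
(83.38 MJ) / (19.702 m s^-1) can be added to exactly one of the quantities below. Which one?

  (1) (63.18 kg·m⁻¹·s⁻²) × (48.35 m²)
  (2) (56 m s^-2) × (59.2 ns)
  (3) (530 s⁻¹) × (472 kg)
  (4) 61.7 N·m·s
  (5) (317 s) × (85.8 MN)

(5)

Reference: [kg·m²·s⁻²] / [m·s⁻¹] = kg·m·s⁻¹.
Each option:
  (1) [kg·m⁻¹·s⁻²] · [m²] = kg·m·s⁻²
  (2) [m·s⁻²] · [s] = m·s⁻¹
  (3) [s⁻¹] · [kg] = kg·s⁻¹
  (4) N·m·s = kg·m·s⁻²·m·s = kg·m²·s⁻¹
  (5) [s] · [kg·m·s⁻²] = kg·m·s⁻¹  ← same
Only (5) matches kg·m·s⁻¹.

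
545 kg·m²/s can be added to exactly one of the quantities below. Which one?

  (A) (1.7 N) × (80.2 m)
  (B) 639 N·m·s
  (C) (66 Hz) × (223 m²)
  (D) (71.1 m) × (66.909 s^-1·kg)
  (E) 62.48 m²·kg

Reference: kg·m²·s⁻¹.
Each option:
  (A) [kg·m·s⁻²] · [m] = kg·m²·s⁻²
  (B) N·m·s = kg·m·s⁻²·m·s = kg·m²·s⁻¹  ← same
  (C) [s⁻¹] · [m²] = m²·s⁻¹
  (D) [m] · [kg·s⁻¹] = kg·m·s⁻¹
  (E) kg·m²
Only (B) matches kg·m²·s⁻¹.

(B)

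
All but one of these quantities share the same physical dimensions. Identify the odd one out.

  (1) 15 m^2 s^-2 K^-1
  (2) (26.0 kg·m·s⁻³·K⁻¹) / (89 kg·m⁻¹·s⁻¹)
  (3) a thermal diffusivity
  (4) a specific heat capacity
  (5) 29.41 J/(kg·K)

In SI base units:
  (1) m²·s⁻²·K⁻¹
  (2) [kg·m·s⁻³·K⁻¹] / [kg·m⁻¹·s⁻¹] = m²·s⁻²·K⁻¹
  (3) [thermal diffusivity] = m²·s⁻¹
  (4) [specific heat capacity] = m²·s⁻²·K⁻¹
  (5) J·kg⁻¹·K⁻¹ = N·m·kg⁻¹·K⁻¹ = m²·s⁻²·K⁻¹
All reduce to m²·s⁻²·K⁻¹ except (3), which is m²·s⁻¹.

(3)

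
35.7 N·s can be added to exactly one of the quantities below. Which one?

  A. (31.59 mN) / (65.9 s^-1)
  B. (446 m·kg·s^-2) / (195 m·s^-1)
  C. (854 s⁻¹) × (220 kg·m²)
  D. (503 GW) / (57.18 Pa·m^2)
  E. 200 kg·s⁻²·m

A.

Reference: N·s = kg·m·s⁻²·s = kg·m·s⁻¹.
Each option:
  A. [kg·m·s⁻²] / [s⁻¹] = kg·m·s⁻¹  ← same
  B. [kg·m·s⁻²] / [m·s⁻¹] = kg·s⁻¹
  C. [s⁻¹] · [kg·m²] = kg·m²·s⁻¹
  D. [kg·m²·s⁻³] / [kg·m·s⁻²] = m·s⁻¹
  E. kg·m·s⁻²
Only A. matches kg·m·s⁻¹.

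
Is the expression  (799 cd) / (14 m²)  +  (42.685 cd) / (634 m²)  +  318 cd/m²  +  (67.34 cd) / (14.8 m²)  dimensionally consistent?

Yes

In SI base units:
  (799 cd) / (14 m²):  [cd] / [m²] = m⁻²·cd
  (42.685 cd) / (634 m²):  [cd] / [m²] = m⁻²·cd
  318 cd/m²:  cd·m⁻² = m⁻²·cd
  (67.34 cd) / (14.8 m²):  [cd] / [m²] = m⁻²·cd
Every term reduces to m⁻²·cd.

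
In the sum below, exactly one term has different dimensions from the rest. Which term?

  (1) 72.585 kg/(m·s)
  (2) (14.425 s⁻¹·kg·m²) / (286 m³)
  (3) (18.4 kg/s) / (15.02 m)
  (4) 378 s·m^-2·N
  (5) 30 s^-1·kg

Reduce each to base SI dimensions:
  (1) kg·m⁻¹·s⁻¹
  (2) [kg·m²·s⁻¹] / [m³] = kg·m⁻¹·s⁻¹
  (3) [kg·s⁻¹] / [m] = kg·m⁻¹·s⁻¹
  (4) N·s·m⁻² = kg·m·s⁻²·s·m⁻² = kg·m⁻¹·s⁻¹
  (5) kg·s⁻¹
All reduce to kg·m⁻¹·s⁻¹ except (5), which is kg·s⁻¹.

(5)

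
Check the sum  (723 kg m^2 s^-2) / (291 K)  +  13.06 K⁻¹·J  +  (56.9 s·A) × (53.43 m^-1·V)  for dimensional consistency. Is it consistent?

Work out the base dimensions of each:
  (723 kg m^2 s^-2) / (291 K):  [kg·m²·s⁻²] / [K] = kg·m²·s⁻²·K⁻¹
  13.06 K⁻¹·J:  J·K⁻¹ = N·m·K⁻¹ = kg·m²·s⁻²·K⁻¹
  (56.9 s·A) × (53.43 m^-1·V):  [s·A] · [kg·m·s⁻³·A⁻¹] = kg·m·s⁻²
The terms do not share a single dimension (kg·m²·s⁻²·K⁻¹ vs kg·m·s⁻²).

No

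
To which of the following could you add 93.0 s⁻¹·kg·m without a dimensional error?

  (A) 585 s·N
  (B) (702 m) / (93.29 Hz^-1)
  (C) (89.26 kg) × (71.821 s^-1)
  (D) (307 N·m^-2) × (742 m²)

Reference: kg·m·s⁻¹.
Each option:
  (A) N·s = kg·m·s⁻²·s = kg·m·s⁻¹  ← same
  (B) [m] / [s] = m·s⁻¹
  (C) [kg] · [s⁻¹] = kg·s⁻¹
  (D) [kg·m⁻¹·s⁻²] · [m²] = kg·m·s⁻²
Only (A) matches kg·m·s⁻¹.

(A)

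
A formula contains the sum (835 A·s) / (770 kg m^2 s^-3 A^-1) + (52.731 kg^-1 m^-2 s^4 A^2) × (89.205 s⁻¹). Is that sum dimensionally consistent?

No

Reduce each to base SI dimensions:
  (835 A·s) / (770 kg m^2 s^-3 A^-1):  [s·A] / [kg·m²·s⁻³·A⁻¹] = kg⁻¹·m⁻²·s⁴·A²
  (52.731 kg^-1 m^-2 s^4 A^2) × (89.205 s⁻¹):  [kg⁻¹·m⁻²·s⁴·A²] · [s⁻¹] = kg⁻¹·m⁻²·s³·A²
kg⁻¹·m⁻²·s⁴·A² ≠ kg⁻¹·m⁻²·s³·A², so they cannot be added.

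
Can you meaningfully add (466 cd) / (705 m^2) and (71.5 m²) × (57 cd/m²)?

In SI base units:
  (466 cd) / (705 m^2):  [cd] / [m²] = m⁻²·cd
  (71.5 m²) × (57 cd/m²):  [m²] · [m⁻²·cd] = cd
m⁻²·cd ≠ cd, so they cannot be added.

No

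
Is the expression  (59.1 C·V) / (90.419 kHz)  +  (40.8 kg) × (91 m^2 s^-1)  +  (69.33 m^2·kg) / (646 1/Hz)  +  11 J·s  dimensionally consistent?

Dimensions:
  (59.1 C·V) / (90.419 kHz):  [kg·m²·s⁻²] / [s⁻¹] = kg·m²·s⁻¹
  (40.8 kg) × (91 m^2 s^-1):  [kg] · [m²·s⁻¹] = kg·m²·s⁻¹
  (69.33 m^2·kg) / (646 1/Hz):  [kg·m²] / [s] = kg·m²·s⁻¹
  11 J·s:  J·s = N·m·s = kg·m²·s⁻¹
Every term reduces to kg·m²·s⁻¹.

Yes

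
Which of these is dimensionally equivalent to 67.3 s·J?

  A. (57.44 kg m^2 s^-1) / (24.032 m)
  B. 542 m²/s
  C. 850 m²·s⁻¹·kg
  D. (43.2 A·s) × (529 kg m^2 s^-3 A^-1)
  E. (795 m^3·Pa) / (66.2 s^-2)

C.

Reference: J·s = N·m·s = kg·m²·s⁻¹.
Each option:
  A. [kg·m²·s⁻¹] / [m] = kg·m·s⁻¹
  B. m²·s⁻¹
  C. kg·m²·s⁻¹  ← same
  D. [s·A] · [kg·m²·s⁻³·A⁻¹] = kg·m²·s⁻²
  E. [kg·m²·s⁻²] / [s⁻²] = kg·m²
Only C. matches kg·m²·s⁻¹.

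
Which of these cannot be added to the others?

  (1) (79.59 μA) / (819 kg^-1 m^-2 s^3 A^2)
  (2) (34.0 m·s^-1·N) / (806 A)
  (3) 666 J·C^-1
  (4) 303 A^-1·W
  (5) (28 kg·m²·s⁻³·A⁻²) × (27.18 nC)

(5)

In SI base units:
  (1) [A] / [kg⁻¹·m⁻²·s³·A²] = kg·m²·s⁻³·A⁻¹
  (2) [kg·m²·s⁻³] / [A] = kg·m²·s⁻³·A⁻¹
  (3) J·C⁻¹ = N·m·(s·A)⁻¹ = kg·m²·s⁻³·A⁻¹
  (4) W·A⁻¹ = J·s⁻¹·A⁻¹ = kg·m²·s⁻³·A⁻¹
  (5) [kg·m²·s⁻³·A⁻²] · [s·A] = kg·m²·s⁻²·A⁻¹
All reduce to kg·m²·s⁻³·A⁻¹ except (5), which is kg·m²·s⁻²·A⁻¹.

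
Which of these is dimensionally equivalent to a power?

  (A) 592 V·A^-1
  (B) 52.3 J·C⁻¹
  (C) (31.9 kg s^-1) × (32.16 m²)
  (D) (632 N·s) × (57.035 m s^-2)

(D)

Reference: [power] = kg·m²·s⁻³.
Each option:
  (A) V·A⁻¹ = J·C⁻¹·A⁻¹ = kg·m²·s⁻³·A⁻²
  (B) J·C⁻¹ = N·m·(s·A)⁻¹ = kg·m²·s⁻³·A⁻¹
  (C) [kg·s⁻¹] · [m²] = kg·m²·s⁻¹
  (D) [kg·m·s⁻¹] · [m·s⁻²] = kg·m²·s⁻³  ← same
Only (D) matches kg·m²·s⁻³.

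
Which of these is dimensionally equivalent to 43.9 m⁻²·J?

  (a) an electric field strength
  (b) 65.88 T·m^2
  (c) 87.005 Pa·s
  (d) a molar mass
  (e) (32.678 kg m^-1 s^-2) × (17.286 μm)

(e)

Reference: J·m⁻² = N·m·m⁻² = kg·s⁻².
Each option:
  (a) [electric field strength] = kg·m·s⁻³·A⁻¹
  (b) T·m² = Wb·m⁻²·m² = kg·m²·s⁻²·A⁻¹
  (c) Pa·s = N·m⁻²·s = kg·m⁻¹·s⁻¹
  (d) [molar mass] = kg·mol⁻¹
  (e) [kg·m⁻¹·s⁻²] · [m] = kg·s⁻²  ← same
Only (e) matches kg·s⁻².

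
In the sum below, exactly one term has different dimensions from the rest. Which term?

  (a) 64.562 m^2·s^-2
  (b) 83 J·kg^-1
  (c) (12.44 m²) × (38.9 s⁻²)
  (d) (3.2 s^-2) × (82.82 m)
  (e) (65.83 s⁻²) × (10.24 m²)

(d)

Work out the base dimensions of each:
  (a) m²·s⁻²
  (b) J·kg⁻¹ = N·m·kg⁻¹ = m²·s⁻²
  (c) [m²] · [s⁻²] = m²·s⁻²
  (d) [s⁻²] · [m] = m·s⁻²
  (e) [s⁻²] · [m²] = m²·s⁻²
All reduce to m²·s⁻² except (d), which is m·s⁻².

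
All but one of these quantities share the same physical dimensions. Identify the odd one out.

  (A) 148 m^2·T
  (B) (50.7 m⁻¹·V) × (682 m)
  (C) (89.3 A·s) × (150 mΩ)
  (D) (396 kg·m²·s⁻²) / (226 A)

(B)

Reduce each to base SI dimensions:
  (A) T·m² = Wb·m⁻²·m² = kg·m²·s⁻²·A⁻¹
  (B) [kg·m·s⁻³·A⁻¹] · [m] = kg·m²·s⁻³·A⁻¹
  (C) [s·A] · [kg·m²·s⁻³·A⁻²] = kg·m²·s⁻²·A⁻¹
  (D) [kg·m²·s⁻²] / [A] = kg·m²·s⁻²·A⁻¹
All reduce to kg·m²·s⁻²·A⁻¹ except (B), which is kg·m²·s⁻³·A⁻¹.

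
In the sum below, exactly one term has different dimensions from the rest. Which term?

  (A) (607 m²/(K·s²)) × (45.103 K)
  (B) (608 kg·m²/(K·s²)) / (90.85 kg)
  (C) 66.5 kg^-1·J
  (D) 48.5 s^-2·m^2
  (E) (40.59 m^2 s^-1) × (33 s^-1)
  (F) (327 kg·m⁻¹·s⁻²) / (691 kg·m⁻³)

(B)

Dimensions:
  (A) [m²·s⁻²·K⁻¹] · [K] = m²·s⁻²
  (B) [kg·m²·s⁻²·K⁻¹] / [kg] = m²·s⁻²·K⁻¹
  (C) J·kg⁻¹ = N·m·kg⁻¹ = m²·s⁻²
  (D) m²·s⁻²
  (E) [m²·s⁻¹] · [s⁻¹] = m²·s⁻²
  (F) [kg·m⁻¹·s⁻²] / [kg·m⁻³] = m²·s⁻²
All reduce to m²·s⁻² except (B), which is m²·s⁻²·K⁻¹.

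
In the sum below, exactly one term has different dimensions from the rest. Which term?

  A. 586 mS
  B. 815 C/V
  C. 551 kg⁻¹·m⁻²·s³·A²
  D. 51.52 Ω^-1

B.

Expand each in SI base units:
  A. S = Ω⁻¹ = kg⁻¹·m⁻²·s³·A²
  B. C·V⁻¹ = s·A·(J·C⁻¹)⁻¹ = kg⁻¹·m⁻²·s⁴·A²
  C. kg⁻¹·m⁻²·s³·A²
  D. Ω⁻¹ = (V·A⁻¹)⁻¹ = kg⁻¹·m⁻²·s³·A²
All reduce to kg⁻¹·m⁻²·s³·A² except B., which is kg⁻¹·m⁻²·s⁴·A².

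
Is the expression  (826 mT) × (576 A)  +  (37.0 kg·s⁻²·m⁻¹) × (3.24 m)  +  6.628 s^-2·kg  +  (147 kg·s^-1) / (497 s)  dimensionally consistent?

Yes

Dimensions:
  (826 mT) × (576 A):  [kg·s⁻²·A⁻¹] · [A] = kg·s⁻²
  (37.0 kg·s⁻²·m⁻¹) × (3.24 m):  [kg·m⁻¹·s⁻²] · [m] = kg·s⁻²
  6.628 s^-2·kg:  kg·s⁻²
  (147 kg·s^-1) / (497 s):  [kg·s⁻¹] / [s] = kg·s⁻²
Every term reduces to kg·s⁻².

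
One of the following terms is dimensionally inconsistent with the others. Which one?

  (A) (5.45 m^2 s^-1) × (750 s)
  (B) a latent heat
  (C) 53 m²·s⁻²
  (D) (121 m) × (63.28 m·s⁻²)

In SI base units:
  (A) [m²·s⁻¹] · [s] = m²
  (B) [latent heat] = m²·s⁻²
  (C) m²·s⁻²
  (D) [m] · [m·s⁻²] = m²·s⁻²
All reduce to m²·s⁻² except (A), which is m².

(A)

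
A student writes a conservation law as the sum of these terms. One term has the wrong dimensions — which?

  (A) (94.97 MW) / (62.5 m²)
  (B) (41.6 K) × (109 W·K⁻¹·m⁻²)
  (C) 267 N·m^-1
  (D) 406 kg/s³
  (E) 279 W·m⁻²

Expand each in SI base units:
  (A) [kg·m²·s⁻³] / [m²] = kg·s⁻³
  (B) [K] · [kg·s⁻³·K⁻¹] = kg·s⁻³
  (C) N·m⁻¹ = kg·m·s⁻²·m⁻¹ = kg·s⁻²
  (D) kg·s⁻³
  (E) W·m⁻² = J·s⁻¹·m⁻² = kg·s⁻³
All reduce to kg·s⁻³ except (C), which is kg·s⁻².

(C)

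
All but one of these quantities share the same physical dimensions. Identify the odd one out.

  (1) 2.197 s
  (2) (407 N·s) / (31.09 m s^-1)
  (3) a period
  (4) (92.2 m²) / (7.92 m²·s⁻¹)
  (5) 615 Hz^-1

(2)

Reduce each to base SI dimensions:
  (1) s
  (2) [kg·m·s⁻¹] / [m·s⁻¹] = kg
  (3) [period] = s
  (4) [m²] / [m²·s⁻¹] = s
  (5) Hz⁻¹ = (s⁻¹)⁻¹ = s
All reduce to s except (2), which is kg.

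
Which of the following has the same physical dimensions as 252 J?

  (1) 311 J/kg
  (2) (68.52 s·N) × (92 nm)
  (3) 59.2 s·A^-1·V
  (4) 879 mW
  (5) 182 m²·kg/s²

Reference: J = N·m = kg·m²·s⁻².
Each option:
  (1) J·kg⁻¹ = N·m·kg⁻¹ = m²·s⁻²
  (2) [kg·m·s⁻¹] · [m] = kg·m²·s⁻¹
  (3) V·s·A⁻¹ = J·C⁻¹·s·A⁻¹ = kg·m²·s⁻²·A⁻²
  (4) W = J·s⁻¹ = kg·m²·s⁻³
  (5) kg·m²·s⁻²  ← same
Only (5) matches kg·m²·s⁻².

(5)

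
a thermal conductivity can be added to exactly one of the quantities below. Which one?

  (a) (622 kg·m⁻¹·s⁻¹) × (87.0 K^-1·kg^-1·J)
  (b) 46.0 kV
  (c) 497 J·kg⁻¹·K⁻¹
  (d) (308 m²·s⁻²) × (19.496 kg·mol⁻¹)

(a)

Reference: [thermal conductivity] = kg·m·s⁻³·K⁻¹.
Each option:
  (a) [kg·m⁻¹·s⁻¹] · [m²·s⁻²·K⁻¹] = kg·m·s⁻³·K⁻¹  ← same
  (b) V = J·C⁻¹ = kg·m²·s⁻³·A⁻¹
  (c) J·kg⁻¹·K⁻¹ = N·m·kg⁻¹·K⁻¹ = m²·s⁻²·K⁻¹
  (d) [m²·s⁻²] · [kg·mol⁻¹] = kg·m²·s⁻²·mol⁻¹
Only (a) matches kg·m·s⁻³·K⁻¹.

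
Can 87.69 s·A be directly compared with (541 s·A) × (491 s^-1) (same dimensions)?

Reduce each to base SI dimensions:
  87.69 s·A:  A·s = s·A
  (541 s·A) × (491 s^-1):  [s·A] · [s⁻¹] = A
s·A ≠ A, so they cannot be added.

No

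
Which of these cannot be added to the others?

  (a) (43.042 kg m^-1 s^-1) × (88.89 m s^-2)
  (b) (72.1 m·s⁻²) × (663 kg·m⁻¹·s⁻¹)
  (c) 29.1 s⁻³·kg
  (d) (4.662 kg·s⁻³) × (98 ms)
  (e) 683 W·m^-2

(d)

Reduce each to base SI dimensions:
  (a) [kg·m⁻¹·s⁻¹] · [m·s⁻²] = kg·s⁻³
  (b) [m·s⁻²] · [kg·m⁻¹·s⁻¹] = kg·s⁻³
  (c) kg·s⁻³
  (d) [kg·s⁻³] · [s] = kg·s⁻²
  (e) W·m⁻² = J·s⁻¹·m⁻² = kg·s⁻³
All reduce to kg·s⁻³ except (d), which is kg·s⁻².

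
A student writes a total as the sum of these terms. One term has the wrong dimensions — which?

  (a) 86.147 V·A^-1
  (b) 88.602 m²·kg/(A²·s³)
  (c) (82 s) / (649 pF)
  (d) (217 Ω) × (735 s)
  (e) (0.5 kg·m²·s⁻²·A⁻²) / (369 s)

In SI base units:
  (a) V·A⁻¹ = J·C⁻¹·A⁻¹ = kg·m²·s⁻³·A⁻²
  (b) kg·m²·s⁻³·A⁻²
  (c) [s] / [kg⁻¹·m⁻²·s⁴·A²] = kg·m²·s⁻³·A⁻²
  (d) [kg·m²·s⁻³·A⁻²] · [s] = kg·m²·s⁻²·A⁻²
  (e) [kg·m²·s⁻²·A⁻²] / [s] = kg·m²·s⁻³·A⁻²
All reduce to kg·m²·s⁻³·A⁻² except (d), which is kg·m²·s⁻²·A⁻².

(d)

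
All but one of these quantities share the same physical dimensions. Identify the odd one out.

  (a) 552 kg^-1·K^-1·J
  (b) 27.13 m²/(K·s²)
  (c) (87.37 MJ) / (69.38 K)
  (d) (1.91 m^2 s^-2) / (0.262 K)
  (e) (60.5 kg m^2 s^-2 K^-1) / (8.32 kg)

Dimensions:
  (a) J·kg⁻¹·K⁻¹ = N·m·kg⁻¹·K⁻¹ = m²·s⁻²·K⁻¹
  (b) m²·s⁻²·K⁻¹
  (c) [kg·m²·s⁻²] / [K] = kg·m²·s⁻²·K⁻¹
  (d) [m²·s⁻²] / [K] = m²·s⁻²·K⁻¹
  (e) [kg·m²·s⁻²·K⁻¹] / [kg] = m²·s⁻²·K⁻¹
All reduce to m²·s⁻²·K⁻¹ except (c), which is kg·m²·s⁻²·K⁻¹.

(c)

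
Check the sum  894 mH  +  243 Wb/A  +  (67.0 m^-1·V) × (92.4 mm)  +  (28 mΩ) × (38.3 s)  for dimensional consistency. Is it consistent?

No

Expand each in SI base units:
  894 mH:  H = V·s·A⁻¹ = kg·m²·s⁻²·A⁻²
  243 Wb/A:  Wb·A⁻¹ = V·s·A⁻¹ = kg·m²·s⁻²·A⁻²
  (67.0 m^-1·V) × (92.4 mm):  [kg·m·s⁻³·A⁻¹] · [m] = kg·m²·s⁻³·A⁻¹
  (28 mΩ) × (38.3 s):  [kg·m²·s⁻³·A⁻²] · [s] = kg·m²·s⁻²·A⁻²
The terms do not share a single dimension (kg·m²·s⁻²·A⁻² vs kg·m²·s⁻³·A⁻¹).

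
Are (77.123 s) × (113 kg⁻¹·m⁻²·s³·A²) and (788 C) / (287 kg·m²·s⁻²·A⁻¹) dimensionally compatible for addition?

No

Reduce each to base SI dimensions:
  (77.123 s) × (113 kg⁻¹·m⁻²·s³·A²):  [s] · [kg⁻¹·m⁻²·s³·A²] = kg⁻¹·m⁻²·s⁴·A²
  (788 C) / (287 kg·m²·s⁻²·A⁻¹):  [s·A] / [kg·m²·s⁻²·A⁻¹] = kg⁻¹·m⁻²·s³·A²
kg⁻¹·m⁻²·s⁴·A² ≠ kg⁻¹·m⁻²·s³·A², so they cannot be added.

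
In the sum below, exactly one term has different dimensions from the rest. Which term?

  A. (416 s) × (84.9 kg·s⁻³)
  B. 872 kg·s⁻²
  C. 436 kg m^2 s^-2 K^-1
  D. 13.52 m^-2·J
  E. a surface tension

C.

In SI base units:
  A. [s] · [kg·s⁻³] = kg·s⁻²
  B. kg·s⁻²
  C. kg·m²·s⁻²·K⁻¹
  D. J·m⁻² = N·m·m⁻² = kg·s⁻²
  E. [surface tension] = kg·s⁻²
All reduce to kg·s⁻² except C., which is kg·m²·s⁻²·K⁻¹.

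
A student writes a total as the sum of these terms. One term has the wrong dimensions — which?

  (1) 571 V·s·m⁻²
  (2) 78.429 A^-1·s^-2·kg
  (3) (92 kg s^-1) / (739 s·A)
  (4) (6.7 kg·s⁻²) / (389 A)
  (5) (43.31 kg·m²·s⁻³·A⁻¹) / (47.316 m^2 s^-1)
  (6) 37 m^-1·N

(6)

Work out the base dimensions of each:
  (1) V·s·m⁻² = J·C⁻¹·s·m⁻² = kg·s⁻²·A⁻¹
  (2) kg·s⁻²·A⁻¹
  (3) [kg·s⁻¹] / [s·A] = kg·s⁻²·A⁻¹
  (4) [kg·s⁻²] / [A] = kg·s⁻²·A⁻¹
  (5) [kg·m²·s⁻³·A⁻¹] / [m²·s⁻¹] = kg·s⁻²·A⁻¹
  (6) N·m⁻¹ = kg·m·s⁻²·m⁻¹ = kg·s⁻²
All reduce to kg·s⁻²·A⁻¹ except (6), which is kg·s⁻².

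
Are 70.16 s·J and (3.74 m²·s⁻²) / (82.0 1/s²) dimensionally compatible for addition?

Work out the base dimensions of each:
  70.16 s·J:  J·s = N·m·s = kg·m²·s⁻¹
  (3.74 m²·s⁻²) / (82.0 1/s²):  [m²·s⁻²] / [s⁻²] = m²
kg·m²·s⁻¹ ≠ m², so they cannot be added.

No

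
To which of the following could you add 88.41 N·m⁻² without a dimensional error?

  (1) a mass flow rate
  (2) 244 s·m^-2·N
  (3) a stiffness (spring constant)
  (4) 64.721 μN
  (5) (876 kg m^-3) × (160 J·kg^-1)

(5)

Reference: N·m⁻² = kg·m·s⁻²·m⁻² = kg·m⁻¹·s⁻².
Each option:
  (1) [mass flow rate] = kg·s⁻¹
  (2) N·s·m⁻² = kg·m·s⁻²·s·m⁻² = kg·m⁻¹·s⁻¹
  (3) [stiffness (spring constant)] = kg·s⁻²
  (4) N = kg·m·s⁻²
  (5) [kg·m⁻³] · [m²·s⁻²] = kg·m⁻¹·s⁻²  ← same
Only (5) matches kg·m⁻¹·s⁻².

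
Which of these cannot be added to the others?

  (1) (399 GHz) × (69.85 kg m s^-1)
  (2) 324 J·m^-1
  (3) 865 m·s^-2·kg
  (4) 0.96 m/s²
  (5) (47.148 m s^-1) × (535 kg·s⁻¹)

(4)

Dimensions:
  (1) [s⁻¹] · [kg·m·s⁻¹] = kg·m·s⁻²
  (2) J·m⁻¹ = N·m·m⁻¹ = kg·m·s⁻²
  (3) kg·m·s⁻²
  (4) m·s⁻²
  (5) [m·s⁻¹] · [kg·s⁻¹] = kg·m·s⁻²
All reduce to kg·m·s⁻² except (4), which is m·s⁻².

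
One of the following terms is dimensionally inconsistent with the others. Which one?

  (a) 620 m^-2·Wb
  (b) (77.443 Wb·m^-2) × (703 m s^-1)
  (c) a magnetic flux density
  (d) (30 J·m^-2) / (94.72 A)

Reduce each to base SI dimensions:
  (a) Wb·m⁻² = V·s·m⁻² = kg·s⁻²·A⁻¹
  (b) [kg·s⁻²·A⁻¹] · [m·s⁻¹] = kg·m·s⁻³·A⁻¹
  (c) [magnetic flux density] = kg·s⁻²·A⁻¹
  (d) [kg·s⁻²] / [A] = kg·s⁻²·A⁻¹
All reduce to kg·s⁻²·A⁻¹ except (b), which is kg·m·s⁻³·A⁻¹.

(b)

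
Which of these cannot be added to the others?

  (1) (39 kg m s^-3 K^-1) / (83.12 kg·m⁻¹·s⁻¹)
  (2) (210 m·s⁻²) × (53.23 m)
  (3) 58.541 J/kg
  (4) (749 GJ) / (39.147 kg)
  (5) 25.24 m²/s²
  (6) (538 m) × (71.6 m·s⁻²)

(1)

Expand each in SI base units:
  (1) [kg·m·s⁻³·K⁻¹] / [kg·m⁻¹·s⁻¹] = m²·s⁻²·K⁻¹
  (2) [m·s⁻²] · [m] = m²·s⁻²
  (3) J·kg⁻¹ = N·m·kg⁻¹ = m²·s⁻²
  (4) [kg·m²·s⁻²] / [kg] = m²·s⁻²
  (5) m²·s⁻²
  (6) [m] · [m·s⁻²] = m²·s⁻²
All reduce to m²·s⁻² except (1), which is m²·s⁻²·K⁻¹.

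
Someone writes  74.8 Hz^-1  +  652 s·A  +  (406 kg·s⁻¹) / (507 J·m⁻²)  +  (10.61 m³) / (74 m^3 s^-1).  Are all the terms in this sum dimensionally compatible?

No

Reduce each to base SI dimensions:
  74.8 Hz^-1:  Hz⁻¹ = (s⁻¹)⁻¹ = s
  652 s·A:  A·s = s·A
  (406 kg·s⁻¹) / (507 J·m⁻²):  [kg·s⁻¹] / [kg·s⁻²] = s
  (10.61 m³) / (74 m^3 s^-1):  [m³] / [m³·s⁻¹] = s
The terms do not share a single dimension (s vs s·A).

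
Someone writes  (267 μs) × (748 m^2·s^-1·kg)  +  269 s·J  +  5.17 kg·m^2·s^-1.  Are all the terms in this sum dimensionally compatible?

Work out the base dimensions of each:
  (267 μs) × (748 m^2·s^-1·kg):  [s] · [kg·m²·s⁻¹] = kg·m²
  269 s·J:  J·s = N·m·s = kg·m²·s⁻¹
  5.17 kg·m^2·s^-1:  kg·m²·s⁻¹
The terms do not share a single dimension (kg·m² vs kg·m²·s⁻¹).

No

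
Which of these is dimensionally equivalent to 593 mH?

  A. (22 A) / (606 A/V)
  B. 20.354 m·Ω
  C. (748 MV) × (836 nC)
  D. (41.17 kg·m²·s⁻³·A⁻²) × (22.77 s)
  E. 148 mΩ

D.

Reference: H = V·s·A⁻¹ = kg·m²·s⁻²·A⁻².
Each option:
  A. [A] / [kg⁻¹·m⁻²·s³·A²] = kg·m²·s⁻³·A⁻¹
  B. Ω·m = V·A⁻¹·m = kg·m³·s⁻³·A⁻²
  C. [kg·m²·s⁻³·A⁻¹] · [s·A] = kg·m²·s⁻²
  D. [kg·m²·s⁻³·A⁻²] · [s] = kg·m²·s⁻²·A⁻²  ← same
  E. Ω = V·A⁻¹ = kg·m²·s⁻³·A⁻²
Only D. matches kg·m²·s⁻²·A⁻².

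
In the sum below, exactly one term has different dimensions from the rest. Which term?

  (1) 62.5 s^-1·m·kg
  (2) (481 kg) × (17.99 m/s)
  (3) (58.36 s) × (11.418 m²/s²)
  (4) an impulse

Reduce each to base SI dimensions:
  (1) kg·m·s⁻¹
  (2) [kg] · [m·s⁻¹] = kg·m·s⁻¹
  (3) [s] · [m²·s⁻²] = m²·s⁻¹
  (4) [impulse] = kg·m·s⁻¹
All reduce to kg·m·s⁻¹ except (3), which is m²·s⁻¹.

(3)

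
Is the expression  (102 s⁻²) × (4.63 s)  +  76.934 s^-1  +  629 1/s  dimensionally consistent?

Dimensions:
  (102 s⁻²) × (4.63 s):  [s⁻²] · [s] = s⁻¹
  76.934 s^-1:  s⁻¹
  629 1/s:  s⁻¹
Every term reduces to s⁻¹.

Yes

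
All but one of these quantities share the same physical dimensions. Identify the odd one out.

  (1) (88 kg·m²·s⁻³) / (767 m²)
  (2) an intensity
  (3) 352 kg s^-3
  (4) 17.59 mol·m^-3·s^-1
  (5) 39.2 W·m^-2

Work out the base dimensions of each:
  (1) [kg·m²·s⁻³] / [m²] = kg·s⁻³
  (2) [intensity] = kg·s⁻³
  (3) kg·s⁻³
  (4) mol·m⁻³·s⁻¹ = m⁻³·s⁻¹·mol
  (5) W·m⁻² = J·s⁻¹·m⁻² = kg·s⁻³
All reduce to kg·s⁻³ except (4), which is m⁻³·s⁻¹·mol.

(4)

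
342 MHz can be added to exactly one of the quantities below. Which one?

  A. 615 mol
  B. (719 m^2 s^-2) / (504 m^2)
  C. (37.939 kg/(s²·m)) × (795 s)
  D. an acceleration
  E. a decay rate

Reference: Hz = s⁻¹.
Each option:
  A. mol
  B. [m²·s⁻²] / [m²] = s⁻²
  C. [kg·m⁻¹·s⁻²] · [s] = kg·m⁻¹·s⁻¹
  D. [acceleration] = m·s⁻²
  E. [decay rate] = s⁻¹  ← same
Only E. matches s⁻¹.

E.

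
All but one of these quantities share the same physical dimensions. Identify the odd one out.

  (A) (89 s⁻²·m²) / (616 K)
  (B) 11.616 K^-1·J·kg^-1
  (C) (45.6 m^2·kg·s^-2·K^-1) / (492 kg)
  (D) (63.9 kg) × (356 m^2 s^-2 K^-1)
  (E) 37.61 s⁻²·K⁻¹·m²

Reduce each to base SI dimensions:
  (A) [m²·s⁻²] / [K] = m²·s⁻²·K⁻¹
  (B) J·kg⁻¹·K⁻¹ = N·m·kg⁻¹·K⁻¹ = m²·s⁻²·K⁻¹
  (C) [kg·m²·s⁻²·K⁻¹] / [kg] = m²·s⁻²·K⁻¹
  (D) [kg] · [m²·s⁻²·K⁻¹] = kg·m²·s⁻²·K⁻¹
  (E) m²·s⁻²·K⁻¹
All reduce to m²·s⁻²·K⁻¹ except (D), which is kg·m²·s⁻²·K⁻¹.

(D)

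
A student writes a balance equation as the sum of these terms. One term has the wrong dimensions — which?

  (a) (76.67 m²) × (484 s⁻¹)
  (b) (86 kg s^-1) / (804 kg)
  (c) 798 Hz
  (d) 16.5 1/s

Expand each in SI base units:
  (a) [m²] · [s⁻¹] = m²·s⁻¹
  (b) [kg·s⁻¹] / [kg] = s⁻¹
  (c) Hz = s⁻¹
  (d) s⁻¹
All reduce to s⁻¹ except (a), which is m²·s⁻¹.

(a)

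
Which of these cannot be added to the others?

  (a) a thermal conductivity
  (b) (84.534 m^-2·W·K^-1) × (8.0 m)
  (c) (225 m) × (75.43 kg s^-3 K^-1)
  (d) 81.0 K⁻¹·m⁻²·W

In SI base units:
  (a) [thermal conductivity] = kg·m·s⁻³·K⁻¹
  (b) [kg·s⁻³·K⁻¹] · [m] = kg·m·s⁻³·K⁻¹
  (c) [m] · [kg·s⁻³·K⁻¹] = kg·m·s⁻³·K⁻¹
  (d) W·m⁻²·K⁻¹ = J·s⁻¹·m⁻²·K⁻¹ = kg·s⁻³·K⁻¹
All reduce to kg·m·s⁻³·K⁻¹ except (d), which is kg·s⁻³·K⁻¹.

(d)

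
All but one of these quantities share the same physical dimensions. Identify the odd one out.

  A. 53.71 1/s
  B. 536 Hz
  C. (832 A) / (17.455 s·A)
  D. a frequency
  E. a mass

Work out the base dimensions of each:
  A. s⁻¹
  B. Hz = s⁻¹
  C. [A] / [s·A] = s⁻¹
  D. [frequency] = s⁻¹
  E. [mass] = kg
All reduce to s⁻¹ except E., which is kg.

E.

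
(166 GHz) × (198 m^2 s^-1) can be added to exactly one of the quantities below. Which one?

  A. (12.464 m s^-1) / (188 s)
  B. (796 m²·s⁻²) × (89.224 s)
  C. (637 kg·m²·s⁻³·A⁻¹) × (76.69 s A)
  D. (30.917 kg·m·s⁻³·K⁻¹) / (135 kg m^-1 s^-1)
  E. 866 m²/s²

Reference: [s⁻¹] · [m²·s⁻¹] = m²·s⁻².
Each option:
  A. [m·s⁻¹] / [s] = m·s⁻²
  B. [m²·s⁻²] · [s] = m²·s⁻¹
  C. [kg·m²·s⁻³·A⁻¹] · [s·A] = kg·m²·s⁻²
  D. [kg·m·s⁻³·K⁻¹] / [kg·m⁻¹·s⁻¹] = m²·s⁻²·K⁻¹
  E. m²·s⁻²  ← same
Only E. matches m²·s⁻².

E.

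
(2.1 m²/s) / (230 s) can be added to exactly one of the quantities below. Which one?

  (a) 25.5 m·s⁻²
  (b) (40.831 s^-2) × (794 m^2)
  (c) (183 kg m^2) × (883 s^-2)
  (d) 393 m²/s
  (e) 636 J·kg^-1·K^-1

(b)

Reference: [m²·s⁻¹] / [s] = m²·s⁻².
Each option:
  (a) m·s⁻²
  (b) [s⁻²] · [m²] = m²·s⁻²  ← same
  (c) [kg·m²] · [s⁻²] = kg·m²·s⁻²
  (d) m²·s⁻¹
  (e) J·kg⁻¹·K⁻¹ = N·m·kg⁻¹·K⁻¹ = m²·s⁻²·K⁻¹
Only (b) matches m²·s⁻².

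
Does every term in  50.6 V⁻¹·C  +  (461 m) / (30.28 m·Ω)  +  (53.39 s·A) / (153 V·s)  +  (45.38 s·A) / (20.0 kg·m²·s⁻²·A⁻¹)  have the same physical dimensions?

No

Expand each in SI base units:
  50.6 V⁻¹·C:  C·V⁻¹ = s·A·(J·C⁻¹)⁻¹ = kg⁻¹·m⁻²·s⁴·A²
  (461 m) / (30.28 m·Ω):  [m] / [kg·m³·s⁻³·A⁻²] = kg⁻¹·m⁻²·s³·A²
  (53.39 s·A) / (153 V·s):  [s·A] / [kg·m²·s⁻²·A⁻¹] = kg⁻¹·m⁻²·s³·A²
  (45.38 s·A) / (20.0 kg·m²·s⁻²·A⁻¹):  [s·A] / [kg·m²·s⁻²·A⁻¹] = kg⁻¹·m⁻²·s³·A²
The terms do not share a single dimension (kg⁻¹·m⁻²·s³·A² vs kg⁻¹·m⁻²·s⁴·A²).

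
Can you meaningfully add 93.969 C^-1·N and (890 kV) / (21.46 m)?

Work out the base dimensions of each:
  93.969 C^-1·N:  N·C⁻¹ = kg·m·s⁻²·(s·A)⁻¹ = kg·m·s⁻³·A⁻¹
  (890 kV) / (21.46 m):  [kg·m²·s⁻³·A⁻¹] / [m] = kg·m·s⁻³·A⁻¹
Both are kg·m·s⁻³·A⁻¹, so they have the same dimensions and can be added.

Yes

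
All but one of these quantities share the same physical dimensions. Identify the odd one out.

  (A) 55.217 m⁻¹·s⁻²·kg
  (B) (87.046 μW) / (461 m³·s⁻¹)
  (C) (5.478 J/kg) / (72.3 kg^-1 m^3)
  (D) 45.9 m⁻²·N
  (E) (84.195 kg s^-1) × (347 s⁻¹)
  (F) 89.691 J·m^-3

In SI base units:
  (A) kg·m⁻¹·s⁻²
  (B) [kg·m²·s⁻³] / [m³·s⁻¹] = kg·m⁻¹·s⁻²
  (C) [m²·s⁻²] / [kg⁻¹·m³] = kg·m⁻¹·s⁻²
  (D) N·m⁻² = kg·m·s⁻²·m⁻² = kg·m⁻¹·s⁻²
  (E) [kg·s⁻¹] · [s⁻¹] = kg·s⁻²
  (F) J·m⁻³ = N·m·m⁻³ = kg·m⁻¹·s⁻²
All reduce to kg·m⁻¹·s⁻² except (E), which is kg·s⁻².

(E)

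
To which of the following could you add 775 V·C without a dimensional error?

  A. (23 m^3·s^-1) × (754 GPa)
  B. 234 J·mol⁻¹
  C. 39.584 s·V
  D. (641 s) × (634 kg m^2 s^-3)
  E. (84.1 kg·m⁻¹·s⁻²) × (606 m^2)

D.

Reference: C·V = s·A·J·C⁻¹ = kg·m²·s⁻².
Each option:
  A. [m³·s⁻¹] · [kg·m⁻¹·s⁻²] = kg·m²·s⁻³
  B. J·mol⁻¹ = N·m·mol⁻¹ = kg·m²·s⁻²·mol⁻¹
  C. V·s = J·C⁻¹·s = kg·m²·s⁻²·A⁻¹
  D. [s] · [kg·m²·s⁻³] = kg·m²·s⁻²  ← same
  E. [kg·m⁻¹·s⁻²] · [m²] = kg·m·s⁻²
Only D. matches kg·m²·s⁻².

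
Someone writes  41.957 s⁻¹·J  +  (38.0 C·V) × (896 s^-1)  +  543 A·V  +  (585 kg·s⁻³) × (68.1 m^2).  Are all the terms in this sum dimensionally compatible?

Dimensions:
  41.957 s⁻¹·J:  J·s⁻¹ = N·m·s⁻¹ = kg·m²·s⁻³
  (38.0 C·V) × (896 s^-1):  [kg·m²·s⁻²] · [s⁻¹] = kg·m²·s⁻³
  543 A·V:  V·A = J·C⁻¹·A = kg·m²·s⁻³
  (585 kg·s⁻³) × (68.1 m^2):  [kg·s⁻³] · [m²] = kg·m²·s⁻³
Every term reduces to kg·m²·s⁻³.

Yes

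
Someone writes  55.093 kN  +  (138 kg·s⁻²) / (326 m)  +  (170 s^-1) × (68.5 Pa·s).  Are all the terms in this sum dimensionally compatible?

No

Expand each in SI base units:
  55.093 kN:  N = kg·m·s⁻²
  (138 kg·s⁻²) / (326 m):  [kg·s⁻²] / [m] = kg·m⁻¹·s⁻²
  (170 s^-1) × (68.5 Pa·s):  [s⁻¹] · [kg·m⁻¹·s⁻¹] = kg·m⁻¹·s⁻²
The terms do not share a single dimension (kg·m·s⁻² vs kg·m⁻¹·s⁻²).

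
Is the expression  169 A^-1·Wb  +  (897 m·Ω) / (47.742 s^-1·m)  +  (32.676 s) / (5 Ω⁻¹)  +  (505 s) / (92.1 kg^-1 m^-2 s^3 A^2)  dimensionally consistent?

Work out the base dimensions of each:
  169 A^-1·Wb:  Wb·A⁻¹ = V·s·A⁻¹ = kg·m²·s⁻²·A⁻²
  (897 m·Ω) / (47.742 s^-1·m):  [kg·m³·s⁻³·A⁻²] / [m·s⁻¹] = kg·m²·s⁻²·A⁻²
  (32.676 s) / (5 Ω⁻¹):  [s] / [kg⁻¹·m⁻²·s³·A²] = kg·m²·s⁻²·A⁻²
  (505 s) / (92.1 kg^-1 m^-2 s^3 A^2):  [s] / [kg⁻¹·m⁻²·s³·A²] = kg·m²·s⁻²·A⁻²
Every term reduces to kg·m²·s⁻²·A⁻².

Yes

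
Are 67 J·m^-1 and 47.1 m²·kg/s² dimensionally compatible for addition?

No

Expand each in SI base units:
  67 J·m^-1:  J·m⁻¹ = N·m·m⁻¹ = kg·m·s⁻²
  47.1 m²·kg/s²:  kg·m²·s⁻²
kg·m·s⁻² ≠ kg·m²·s⁻², so they cannot be added.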